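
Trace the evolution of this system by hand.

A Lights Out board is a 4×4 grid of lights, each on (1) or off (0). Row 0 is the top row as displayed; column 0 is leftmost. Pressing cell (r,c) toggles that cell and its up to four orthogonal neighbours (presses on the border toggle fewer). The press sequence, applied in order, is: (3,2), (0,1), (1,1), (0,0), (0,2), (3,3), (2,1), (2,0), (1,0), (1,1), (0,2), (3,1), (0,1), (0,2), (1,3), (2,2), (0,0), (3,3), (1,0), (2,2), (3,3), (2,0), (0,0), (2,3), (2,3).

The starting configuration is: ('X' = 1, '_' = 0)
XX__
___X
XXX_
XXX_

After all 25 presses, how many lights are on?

6

step 0: XX__
___X
XXX_
XXX_
step 1: XX__
___X
XX__
X__X
step 2: __X_
_X_X
XX__
X__X
step 3: _XX_
X_XX
X___
X__X
step 4: X_X_
__XX
X___
X__X
step 5: XX_X
___X
X___
X__X
step 6: XX_X
___X
X__X
X_X_
step 7: XX_X
_X_X
_XXX
XXX_
step 8: XX_X
XX_X
X_XX
_XX_
step 9: _X_X
___X
__XX
_XX_
step 10: ___X
XXXX
_XXX
_XX_
step 11: _XX_
XX_X
_XXX
_XX_
step 12: _XX_
XX_X
__XX
X___
step 13: X___
X__X
__XX
X___
step 14: XXXX
X_XX
__XX
X___
step 15: XXX_
X___
__X_
X___
step 16: XXX_
X_X_
_X_X
X_X_
step 17: __X_
__X_
_X_X
X_X_
step 18: __X_
__X_
_X__
X__X
step 19: X_X_
XXX_
XX__
X__X
step 20: X_X_
XX__
X_XX
X_XX
step 21: X_X_
XX__
X_X_
X___
step 22: X_X_
_X__
_XX_
____
step 23: _XX_
XX__
_XX_
____
step 24: _XX_
XX_X
_X_X
___X
step 25: _XX_
XX__
_XX_
____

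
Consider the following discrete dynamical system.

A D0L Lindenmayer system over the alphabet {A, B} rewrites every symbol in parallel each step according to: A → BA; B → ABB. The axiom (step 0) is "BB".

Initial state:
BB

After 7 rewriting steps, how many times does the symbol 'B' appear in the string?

[0] BB
[1] ABBABB
[2] BAABBABBBAABBABB
[3] ABBBABAABBABBBAABBABBABBBABAABBABBBAABBABB
[4] BAABBABBABBBAABBBABAABBABBBAABBABBABBBABAABBABBBAABBABBBAABBABBABBBAABBBABAABBABBBAABBABBABBBABAABBABBBAABBABB
[5] ABBBABAABBABBBAABBABBBAABBABBABBBABAABBABBABBBAABBBABAABBA…ABBBAABBABBABBBAABBBABAABBABBBAABBABBABBBABAABBABBBAABBABB  (len 288)
[6] BAABBABBABBBAABBBABAABBABBBAABBABBABBBABAABBABBBAABBABBABB…ABBBAABBABBABBBAABBBABAABBABBBAABBABBABBBABAABBABBBAABBABB  (len 754)
[7] ABBBABAABBABBBAABBABBBAABBABBABBBABAABBABBABBBAABBBABAABBA…ABBBAABBABBABBBAABBBABAABBABBBAABBABBABBBABAABBABBBAABBABB  (len 1974)

1220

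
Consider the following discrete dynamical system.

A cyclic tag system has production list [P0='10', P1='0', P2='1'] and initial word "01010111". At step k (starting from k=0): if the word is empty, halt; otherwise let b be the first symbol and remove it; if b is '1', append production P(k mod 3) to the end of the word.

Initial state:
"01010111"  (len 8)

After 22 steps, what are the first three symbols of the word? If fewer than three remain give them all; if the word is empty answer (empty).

110

gen 0: "01010111"  (len 8)
gen 1: "1010111"  (len 7)
gen 2: "0101110"  (len 7)
gen 3: "101110"  (len 6)
gen 4: "0111010"  (len 7)
gen 5: "111010"  (len 6)
gen 6: "110101"  (len 6)
gen 7: "1010110"  (len 7)
gen 8: "0101100"  (len 7)
gen 9: "101100"  (len 6)
gen 10: "0110010"  (len 7)
gen 11: "110010"  (len 6)
gen 12: "100101"  (len 6)
gen 13: "0010110"  (len 7)
gen 14: "010110"  (len 6)
gen 15: "10110"  (len 5)
gen 16: "011010"  (len 6)
gen 17: "11010"  (len 5)
gen 18: "10101"  (len 5)
gen 19: "010110"  (len 6)
gen 20: "10110"  (len 5)
gen 21: "01101"  (len 5)
gen 22: "1101"  (len 4)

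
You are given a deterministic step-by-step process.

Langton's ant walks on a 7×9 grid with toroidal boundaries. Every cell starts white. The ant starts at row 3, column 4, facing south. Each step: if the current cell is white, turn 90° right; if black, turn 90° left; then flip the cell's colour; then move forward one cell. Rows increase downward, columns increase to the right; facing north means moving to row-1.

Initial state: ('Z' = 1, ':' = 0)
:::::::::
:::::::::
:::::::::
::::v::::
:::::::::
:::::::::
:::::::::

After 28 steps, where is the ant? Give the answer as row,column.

1,6

step 0: :::::::::
:::::::::
:::::::::
::::v::::
:::::::::
:::::::::
:::::::::
step 1: :::::::::
:::::::::
:::::::::
:::<Z::::
:::::::::
:::::::::
:::::::::
step 2: :::::::::
:::::::::
:::^:::::
:::ZZ::::
:::::::::
:::::::::
:::::::::
step 3: :::::::::
:::::::::
:::Z>::::
:::ZZ::::
:::::::::
:::::::::
:::::::::
step 4: :::::::::
:::::::::
:::ZZ::::
:::Zv::::
:::::::::
:::::::::
:::::::::
step 5: :::::::::
:::::::::
:::ZZ::::
:::Z:>:::
:::::::::
:::::::::
:::::::::
step 6: :::::::::
:::::::::
:::ZZ::::
:::Z:Z:::
:::::v:::
:::::::::
:::::::::
step 7: :::::::::
:::::::::
:::ZZ::::
:::Z:Z:::
::::<Z:::
:::::::::
:::::::::
step 8: :::::::::
:::::::::
:::ZZ::::
:::Z^Z:::
::::ZZ:::
:::::::::
:::::::::
step 9: :::::::::
:::::::::
:::ZZ::::
:::ZZ>:::
::::ZZ:::
:::::::::
:::::::::
step 10: :::::::::
:::::::::
:::ZZ^:::
:::ZZ::::
::::ZZ:::
:::::::::
:::::::::
step 11: :::::::::
:::::::::
:::ZZZ>::
:::ZZ::::
::::ZZ:::
:::::::::
:::::::::
step 12: :::::::::
:::::::::
:::ZZZZ::
:::ZZ:v::
::::ZZ:::
:::::::::
:::::::::
step 13: :::::::::
:::::::::
:::ZZZZ::
:::ZZ<Z::
::::ZZ:::
:::::::::
:::::::::
step 14: :::::::::
:::::::::
:::ZZ^Z::
:::ZZZZ::
::::ZZ:::
:::::::::
:::::::::
step 15: :::::::::
:::::::::
:::Z<:Z::
:::ZZZZ::
::::ZZ:::
:::::::::
:::::::::
step 16: :::::::::
:::::::::
:::Z::Z::
:::ZvZZ::
::::ZZ:::
:::::::::
:::::::::
step 17: :::::::::
:::::::::
:::Z::Z::
:::Z:>Z::
::::ZZ:::
:::::::::
:::::::::
step 18: :::::::::
:::::::::
:::Z:^Z::
:::Z::Z::
::::ZZ:::
:::::::::
:::::::::
step 19: :::::::::
:::::::::
:::Z:Z>::
:::Z::Z::
::::ZZ:::
:::::::::
:::::::::
step 20: :::::::::
::::::^::
:::Z:Z:::
:::Z::Z::
::::ZZ:::
:::::::::
:::::::::
step 21: :::::::::
::::::Z>:
:::Z:Z:::
:::Z::Z::
::::ZZ:::
:::::::::
:::::::::
step 22: :::::::::
::::::ZZ:
:::Z:Z:v:
:::Z::Z::
::::ZZ:::
:::::::::
:::::::::
step 23: :::::::::
::::::ZZ:
:::Z:Z<Z:
:::Z::Z::
::::ZZ:::
:::::::::
:::::::::
step 24: :::::::::
::::::^Z:
:::Z:ZZZ:
:::Z::Z::
::::ZZ:::
:::::::::
:::::::::
step 25: :::::::::
:::::<:Z:
:::Z:ZZZ:
:::Z::Z::
::::ZZ:::
:::::::::
:::::::::
step 26: :::::^:::
:::::Z:Z:
:::Z:ZZZ:
:::Z::Z::
::::ZZ:::
:::::::::
:::::::::
step 27: :::::Z>::
:::::Z:Z:
:::Z:ZZZ:
:::Z::Z::
::::ZZ:::
:::::::::
:::::::::
step 28: :::::ZZ::
:::::ZvZ:
:::Z:ZZZ:
:::Z::Z::
::::ZZ:::
:::::::::
:::::::::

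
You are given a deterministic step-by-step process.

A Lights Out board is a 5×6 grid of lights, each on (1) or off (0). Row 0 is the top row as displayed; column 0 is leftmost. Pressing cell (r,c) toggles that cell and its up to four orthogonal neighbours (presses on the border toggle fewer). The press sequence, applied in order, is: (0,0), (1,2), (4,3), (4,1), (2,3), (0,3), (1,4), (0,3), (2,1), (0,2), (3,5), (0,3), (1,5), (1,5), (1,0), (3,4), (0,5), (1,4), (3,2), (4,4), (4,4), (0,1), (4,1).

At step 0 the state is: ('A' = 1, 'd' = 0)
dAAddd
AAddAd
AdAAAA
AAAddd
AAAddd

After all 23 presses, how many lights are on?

19

k=0  dAAddd
AAddAd
AdAAAA
AAAddd
AAAddd
k=1  AdAddd
dAddAd
AdAAAA
AAAddd
AAAddd
k=2  Addddd
ddAAAd
AddAAA
AAAddd
AAAddd
k=3  Addddd
ddAAAd
AddAAA
AAAAdd
AAdAAd
k=4  Addddd
ddAAAd
AddAAA
AdAAdd
ddAAAd
k=5  Addddd
ddAdAd
AdAddA
AdAddd
ddAAAd
k=6  AdAAAd
ddAAAd
AdAddA
AdAddd
ddAAAd
k=7  AdAAdd
ddAddA
AdAdAA
AdAddd
ddAAAd
k=8  AdddAd
ddAAdA
AdAdAA
AdAddd
ddAAAd
k=9  AdddAd
dAAAdA
dAddAA
AAAddd
ddAAAd
k=10  AAAAAd
dAdAdA
dAddAA
AAAddd
ddAAAd
k=11  AAAAAd
dAdAdA
dAddAd
AAAdAA
ddAAAA
k=12  AAdddd
dAdddA
dAddAd
AAAdAA
ddAAAA
k=13  AAdddA
dAddAd
dAddAA
AAAdAA
ddAAAA
k=14  AAdddd
dAdddA
dAddAd
AAAdAA
ddAAAA
k=15  dAdddd
AddddA
AAddAd
AAAdAA
ddAAAA
k=16  dAdddd
AddddA
AAdddd
AAAAdd
ddAAdA
k=17  dAddAA
Addddd
AAdddd
AAAAdd
ddAAdA
k=18  dAdddA
AddAAA
AAddAd
AAAAdd
ddAAdA
k=19  dAdddA
AddAAA
AAAdAd
Addddd
dddAdA
k=20  dAdddA
AddAAA
AAAdAd
AdddAd
ddddAd
k=21  dAdddA
AddAAA
AAAdAd
Addddd
dddAdA
k=22  AdAddA
AAdAAA
AAAdAd
Addddd
dddAdA
k=23  AdAddA
AAdAAA
AAAdAd
AAdddd
AAAAdA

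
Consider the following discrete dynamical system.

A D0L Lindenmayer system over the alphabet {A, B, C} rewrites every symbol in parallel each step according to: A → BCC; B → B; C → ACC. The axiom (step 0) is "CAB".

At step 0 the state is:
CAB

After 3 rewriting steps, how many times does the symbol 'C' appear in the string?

k=0  CAB
k=1  ACCBCCB
k=2  BCCACCACCBACCACCB
k=3  BACCACCBCCACCACCBCCACCACCBBCCACCACCBCCACCACCB

28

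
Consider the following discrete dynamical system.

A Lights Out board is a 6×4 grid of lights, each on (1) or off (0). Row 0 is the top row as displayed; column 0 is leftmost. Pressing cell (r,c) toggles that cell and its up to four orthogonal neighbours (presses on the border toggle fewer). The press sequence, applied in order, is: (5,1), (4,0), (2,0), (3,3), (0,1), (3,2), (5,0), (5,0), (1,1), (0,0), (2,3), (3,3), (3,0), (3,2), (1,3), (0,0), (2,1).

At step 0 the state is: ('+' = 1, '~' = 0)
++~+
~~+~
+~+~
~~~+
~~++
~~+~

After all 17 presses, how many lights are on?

step 0: ++~+
~~+~
+~+~
~~~+
~~++
~~+~
step 1: ++~+
~~+~
+~+~
~~~+
~+++
++~~
step 2: ++~+
~~+~
+~+~
+~~+
+~++
~+~~
step 3: ++~+
+~+~
~++~
~~~+
+~++
~+~~
step 4: ++~+
+~+~
~+++
~~+~
+~+~
~+~~
step 5: ~~++
+++~
~+++
~~+~
+~+~
~+~~
step 6: ~~++
+++~
~+~+
~+~+
+~~~
~+~~
step 7: ~~++
+++~
~+~+
~+~+
~~~~
+~~~
step 8: ~~++
+++~
~+~+
~+~+
+~~~
~+~~
step 9: ~+++
~~~~
~~~+
~+~+
+~~~
~+~~
step 10: +~++
+~~~
~~~+
~+~+
+~~~
~+~~
step 11: +~++
+~~+
~~+~
~+~~
+~~~
~+~~
step 12: +~++
+~~+
~~++
~+++
+~~+
~+~~
step 13: +~++
+~~+
+~++
+~++
~~~+
~+~~
step 14: +~++
+~~+
+~~+
++~~
~~++
~+~~
step 15: +~+~
+~+~
+~~~
++~~
~~++
~+~~
step 16: ~++~
~~+~
+~~~
++~~
~~++
~+~~
step 17: ~++~
~++~
~++~
+~~~
~~++
~+~~

10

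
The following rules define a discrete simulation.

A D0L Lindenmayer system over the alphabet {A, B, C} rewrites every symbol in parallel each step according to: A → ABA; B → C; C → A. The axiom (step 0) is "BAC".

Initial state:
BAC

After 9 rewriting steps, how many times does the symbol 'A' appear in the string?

1727

t=0: BAC
t=1: CABAA
t=2: AABACABAABA
t=3: ABAABACABAAABACABAABACABA
t=4: ABACABAABACABAAABACABAABAABACABAAABACABAABACABAAABACABA
t=5: ABACABAAABACABAABACABAAABACABAABAABACABAAABACABAABACABAABA…ABACABAABAABACABAAABACABAABACABAAABACABAABAABACABAAABACABA  (len 121)
t=6: ABACABAAABACABAABAABACABAAABACABAABACABAAABACABAABAABACABA…ABAABACABAAABACABAABACABAABACABAAABACABAABAABACABAAABACABA  (len 267)
t=7: ABACABAAABACABAABAABACABAAABACABAABACABAABACABAAABACABAABA…ABAABACABAAABACABAABACABAABACABAAABACABAABAABACABAAABACABA  (len 589)
t=8: ABACABAAABACABAABAABACABAAABACABAABACABAABACABAAABACABAABA…ABAABACABAAABACABAABACABAABACABAAABACABAABAABACABAAABACABA  (len 1299)
t=9: ABACABAAABACABAABAABACABAAABACABAABACABAABACABAAABACABAABA…ABAABACABAAABACABAABACABAABACABAAABACABAABAABACABAAABACABA  (len 2865)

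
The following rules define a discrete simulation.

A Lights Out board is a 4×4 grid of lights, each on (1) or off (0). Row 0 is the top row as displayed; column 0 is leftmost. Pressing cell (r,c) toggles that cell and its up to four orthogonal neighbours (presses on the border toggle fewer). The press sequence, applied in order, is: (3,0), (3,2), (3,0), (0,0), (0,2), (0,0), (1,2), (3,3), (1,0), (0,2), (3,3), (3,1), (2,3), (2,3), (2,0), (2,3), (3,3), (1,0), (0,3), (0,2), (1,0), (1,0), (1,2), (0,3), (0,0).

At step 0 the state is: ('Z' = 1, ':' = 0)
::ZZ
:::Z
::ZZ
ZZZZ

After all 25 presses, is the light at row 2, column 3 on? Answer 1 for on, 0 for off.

1

t=0: ::ZZ
:::Z
::ZZ
ZZZZ
t=1: ::ZZ
:::Z
Z:ZZ
::ZZ
t=2: ::ZZ
:::Z
Z::Z
:Z::
t=3: ::ZZ
:::Z
:::Z
Z:::
t=4: ZZZZ
Z::Z
:::Z
Z:::
t=5: Z:::
Z:ZZ
:::Z
Z:::
t=6: :Z::
::ZZ
:::Z
Z:::
t=7: :ZZ:
:Z::
::ZZ
Z:::
t=8: :ZZ:
:Z::
::Z:
Z:ZZ
t=9: ZZZ:
Z:::
Z:Z:
Z:ZZ
t=10: Z::Z
Z:Z:
Z:Z:
Z:ZZ
t=11: Z::Z
Z:Z:
Z:ZZ
Z:::
t=12: Z::Z
Z:Z:
ZZZZ
:ZZ:
t=13: Z::Z
Z:ZZ
ZZ::
:ZZZ
t=14: Z::Z
Z:Z:
ZZZZ
:ZZ:
t=15: Z::Z
::Z:
::ZZ
ZZZ:
t=16: Z::Z
::ZZ
::::
ZZZZ
t=17: Z::Z
::ZZ
:::Z
ZZ::
t=18: :::Z
ZZZZ
Z::Z
ZZ::
t=19: ::Z:
ZZZ:
Z::Z
ZZ::
t=20: :Z:Z
ZZ::
Z::Z
ZZ::
t=21: ZZ:Z
::::
:::Z
ZZ::
t=22: :Z:Z
ZZ::
Z::Z
ZZ::
t=23: :ZZZ
Z:ZZ
Z:ZZ
ZZ::
t=24: :Z::
Z:Z:
Z:ZZ
ZZ::
t=25: Z:::
::Z:
Z:ZZ
ZZ::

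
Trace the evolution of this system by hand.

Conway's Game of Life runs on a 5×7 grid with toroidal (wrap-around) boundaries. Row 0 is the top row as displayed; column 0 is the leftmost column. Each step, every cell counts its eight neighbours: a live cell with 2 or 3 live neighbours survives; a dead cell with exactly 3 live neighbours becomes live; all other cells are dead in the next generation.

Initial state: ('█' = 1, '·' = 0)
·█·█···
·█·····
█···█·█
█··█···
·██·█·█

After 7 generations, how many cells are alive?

k=0  ·█·█···
·█·····
█···█·█
█··█···
·██·█·█
k=1  ·█·█···
·██····
██····█
··███··
·█··█··
k=2  ██·█···
·······
█······
··████·
·█··█··
k=3  ███····
██·····
···██··
·█████·
██···█·
k=4  ··█····
█··█···
█····█·
██···██
·····█·
k=5  ·······
·█····█
····██·
██··██·
██···█·
k=6  ·█····█
·····█·
·█··█··
██·····
██··██·
k=7  ·█··█·█
█····█·
██·····
··█·███
··█··█·

13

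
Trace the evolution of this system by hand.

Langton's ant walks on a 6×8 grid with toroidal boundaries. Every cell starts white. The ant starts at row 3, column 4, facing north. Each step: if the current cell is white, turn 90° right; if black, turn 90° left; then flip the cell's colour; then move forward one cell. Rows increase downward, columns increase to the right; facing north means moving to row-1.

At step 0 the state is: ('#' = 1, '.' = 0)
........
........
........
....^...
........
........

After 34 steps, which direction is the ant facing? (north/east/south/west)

0) ........
........
........
....^...
........
........
1) ........
........
........
....#>..
........
........
2) ........
........
........
....##..
.....v..
........
3) ........
........
........
....##..
....<#..
........
4) ........
........
........
....^#..
....##..
........
5) ........
........
........
...<.#..
....##..
........
6) ........
........
...^....
...#.#..
....##..
........
7) ........
........
...#>...
...#.#..
....##..
........
8) ........
........
...##...
...#v#..
....##..
........
9) ........
........
...##...
...<##..
....##..
........
10) ........
........
...##...
....##..
...v##..
........
11) ........
........
...##...
....##..
..<###..
........
12) ........
........
...##...
..^.##..
..####..
........
13) ........
........
...##...
..#>##..
..####..
........
14) ........
........
...##...
..####..
..#v##..
........
15) ........
........
...##...
..####..
..#.>#..
........
16) ........
........
...##...
..##^#..
..#..#..
........
17) ........
........
...##...
..#<.#..
..#..#..
........
18) ........
........
...##...
..#..#..
..#v.#..
........
19) ........
........
...##...
..#..#..
..<#.#..
........
20) ........
........
...##...
..#..#..
...#.#..
..v.....
21) ........
........
...##...
..#..#..
...#.#..
.<#.....
22) ........
........
...##...
..#..#..
.^.#.#..
.##.....
23) ........
........
...##...
..#..#..
.#>#.#..
.##.....
24) ........
........
...##...
..#..#..
.###.#..
.#v.....
25) ........
........
...##...
..#..#..
.###.#..
.#.>....
26) ...v....
........
...##...
..#..#..
.###.#..
.#.#....
27) ..<#....
........
...##...
..#..#..
.###.#..
.#.#....
28) ..##....
........
...##...
..#..#..
.###.#..
.#^#....
29) ..##....
........
...##...
..#..#..
.###.#..
.##>....
30) ..##....
........
...##...
..#..#..
.##^.#..
.##.....
31) ..##....
........
...##...
..#..#..
.#<..#..
.##.....
32) ..##....
........
...##...
..#..#..
.#...#..
.#v.....
33) ..##....
........
...##...
..#..#..
.#...#..
.#.>....
34) ..#v....
........
...##...
..#..#..
.#...#..
.#.#....

south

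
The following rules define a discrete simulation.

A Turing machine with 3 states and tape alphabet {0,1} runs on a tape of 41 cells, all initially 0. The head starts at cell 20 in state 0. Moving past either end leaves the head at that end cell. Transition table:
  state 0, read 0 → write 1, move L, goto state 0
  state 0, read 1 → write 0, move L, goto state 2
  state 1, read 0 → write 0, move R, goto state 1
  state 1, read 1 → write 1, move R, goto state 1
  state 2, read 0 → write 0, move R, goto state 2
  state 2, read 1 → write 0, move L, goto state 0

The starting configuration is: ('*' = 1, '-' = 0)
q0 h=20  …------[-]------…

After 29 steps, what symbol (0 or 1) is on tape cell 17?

1

0) q0 h=20  …------[-]------…
1) q0 h=19  …------[-]*-----…
2) q0 h=18  …------[-]**----…
3) q0 h=17  …------[-]***---…
4) q0 h=16  …------[-]****--…
5) q0 h=15  …------[-]*****-…
6) q0 h=14  …------[-]******…
7) q0 h=13  …------[-]******…
8) q0 h=12  …------[-]******…
9) q0 h=11  …------[-]******…
10) q0 h=10  …------[-]******…
11) q0 h= 9  …------[-]******…
12) q0 h= 8  …------[-]******…
13) q0 h= 7  …------[-]******…
14) q0 h= 6  |------[-]******…
15) q0 h= 5  |-----[-]******…
16) q0 h= 4  |----[-]******…
17) q0 h= 3  |---[-]******…
18) q0 h= 2  |--[-]******…
19) q0 h= 1  |-[-]******…
20) q0 h= 0  |[-]******…
21) q0 h= 0  |[*]******…
22) q2 h= 0  |[-]******…
23) q2 h= 1  |-[*]******…
24) q0 h= 0  |[-]-*****…
25) q0 h= 0  |[*]-*****…
26) q2 h= 0  |[-]-*****…
27) q2 h= 1  |-[-]******…
28) q2 h= 2  |--[*]******…
29) q0 h= 1  |-[-]-*****…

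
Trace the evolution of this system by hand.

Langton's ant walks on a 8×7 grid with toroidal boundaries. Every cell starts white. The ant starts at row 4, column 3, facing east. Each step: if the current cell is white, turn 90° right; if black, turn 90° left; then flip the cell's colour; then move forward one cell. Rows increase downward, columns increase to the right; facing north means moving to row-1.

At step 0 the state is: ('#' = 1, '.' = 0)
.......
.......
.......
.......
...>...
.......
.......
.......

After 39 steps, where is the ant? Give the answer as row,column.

[0] .......
.......
.......
.......
...>...
.......
.......
.......
[1] .......
.......
.......
.......
...#...
...v...
.......
.......
[2] .......
.......
.......
.......
...#...
..<#...
.......
.......
[3] .......
.......
.......
.......
..^#...
..##...
.......
.......
[4] .......
.......
.......
.......
..#>...
..##...
.......
.......
[5] .......
.......
.......
...^...
..#....
..##...
.......
.......
[6] .......
.......
.......
...#>..
..#....
..##...
.......
.......
[7] .......
.......
.......
...##..
..#.v..
..##...
.......
.......
[8] .......
.......
.......
...##..
..#<#..
..##...
.......
.......
[9] .......
.......
.......
...^#..
..###..
..##...
.......
.......
[10] .......
.......
.......
..<.#..
..###..
..##...
.......
.......
[11] .......
.......
..^....
..#.#..
..###..
..##...
.......
.......
[12] .......
.......
..#>...
..#.#..
..###..
..##...
.......
.......
[13] .......
.......
..##...
..#v#..
..###..
..##...
.......
.......
[14] .......
.......
..##...
..<##..
..###..
..##...
.......
.......
[15] .......
.......
..##...
...##..
..v##..
..##...
.......
.......
[16] .......
.......
..##...
...##..
...>#..
..##...
.......
.......
[17] .......
.......
..##...
...^#..
....#..
..##...
.......
.......
[18] .......
.......
..##...
..<.#..
....#..
..##...
.......
.......
[19] .......
.......
..^#...
..#.#..
....#..
..##...
.......
.......
[20] .......
.......
.<.#...
..#.#..
....#..
..##...
.......
.......
[21] .......
.^.....
.#.#...
..#.#..
....#..
..##...
.......
.......
[22] .......
.#>....
.#.#...
..#.#..
....#..
..##...
.......
.......
[23] .......
.##....
.#v#...
..#.#..
....#..
..##...
.......
.......
[24] .......
.##....
.<##...
..#.#..
....#..
..##...
.......
.......
[25] .......
.##....
..##...
.v#.#..
....#..
..##...
.......
.......
[26] .......
.##....
..##...
<##.#..
....#..
..##...
.......
.......
[27] .......
.##....
^.##...
###.#..
....#..
..##...
.......
.......
[28] .......
.##....
#>##...
###.#..
....#..
..##...
.......
.......
[29] .......
.##....
####...
#v#.#..
....#..
..##...
.......
.......
[30] .......
.##....
####...
#.>.#..
....#..
..##...
.......
.......
[31] .......
.##....
##^#...
#...#..
....#..
..##...
.......
.......
[32] .......
.##....
#<.#...
#...#..
....#..
..##...
.......
.......
[33] .......
.##....
#..#...
#v..#..
....#..
..##...
.......
.......
[34] .......
.##....
#..#...
<#..#..
....#..
..##...
.......
.......
[35] .......
.##....
#..#...
.#..#..
v...#..
..##...
.......
.......
[36] .......
.##....
#..#...
.#..#..
#...#.<
..##...
.......
.......
[37] .......
.##....
#..#...
.#..#.^
#...#.#
..##...
.......
.......
[38] .......
.##....
#..#...
>#..#.#
#...#.#
..##...
.......
.......
[39] .......
.##....
#..#...
##..#.#
v...#.#
..##...
.......
.......

4,0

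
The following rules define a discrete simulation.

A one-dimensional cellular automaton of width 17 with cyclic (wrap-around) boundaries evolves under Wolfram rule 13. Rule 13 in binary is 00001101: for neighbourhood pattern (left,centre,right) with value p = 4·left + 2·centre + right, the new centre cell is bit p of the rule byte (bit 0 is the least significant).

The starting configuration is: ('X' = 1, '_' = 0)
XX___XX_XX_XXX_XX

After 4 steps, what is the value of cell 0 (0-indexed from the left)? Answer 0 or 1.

t=0: XX___XX_XX_XXX_XX
t=1: ___X_X__X__X___X_
t=2: XX_X_X__X__X_X_X_
t=3: X__X_X__X__X_X_X_
t=4: X__X_X__X__X_X_X_

1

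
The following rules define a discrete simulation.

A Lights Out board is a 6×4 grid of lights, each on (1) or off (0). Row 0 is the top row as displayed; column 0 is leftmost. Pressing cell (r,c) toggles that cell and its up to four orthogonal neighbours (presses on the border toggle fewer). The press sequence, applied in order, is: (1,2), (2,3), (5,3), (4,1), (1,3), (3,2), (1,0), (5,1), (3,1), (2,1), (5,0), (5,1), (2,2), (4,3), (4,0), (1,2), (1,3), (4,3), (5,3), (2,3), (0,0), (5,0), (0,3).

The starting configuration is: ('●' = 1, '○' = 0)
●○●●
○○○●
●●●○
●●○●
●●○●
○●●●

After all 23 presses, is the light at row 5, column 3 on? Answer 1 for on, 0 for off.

k=0  ●○●●
○○○●
●●●○
●●○●
●●○●
○●●●
k=1  ●○○●
○●●○
●●○○
●●○●
●●○●
○●●●
k=2  ●○○●
○●●●
●●●●
●●○○
●●○●
○●●●
k=3  ●○○●
○●●●
●●●●
●●○○
●●○○
○●○○
k=4  ●○○●
○●●●
●●●●
●○○○
○○●○
○○○○
k=5  ●○○○
○●○○
●●●○
●○○○
○○●○
○○○○
k=6  ●○○○
○●○○
●●○○
●●●●
○○○○
○○○○
k=7  ○○○○
●○○○
○●○○
●●●●
○○○○
○○○○
k=8  ○○○○
●○○○
○●○○
●●●●
○●○○
●●●○
k=9  ○○○○
●○○○
○○○○
○○○●
○○○○
●●●○
k=10  ○○○○
●●○○
●●●○
○●○●
○○○○
●●●○
k=11  ○○○○
●●○○
●●●○
○●○●
●○○○
○○●○
k=12  ○○○○
●●○○
●●●○
○●○●
●●○○
●●○○
k=13  ○○○○
●●●○
●○○●
○●●●
●●○○
●●○○
k=14  ○○○○
●●●○
●○○●
○●●○
●●●●
●●○●
k=15  ○○○○
●●●○
●○○●
●●●○
○○●●
○●○●
k=16  ○○●○
●○○●
●○●●
●●●○
○○●●
○●○●
k=17  ○○●●
●○●○
●○●○
●●●○
○○●●
○●○●
k=18  ○○●●
●○●○
●○●○
●●●●
○○○○
○●○○
k=19  ○○●●
●○●○
●○●○
●●●●
○○○●
○●●●
k=20  ○○●●
●○●●
●○○●
●●●○
○○○●
○●●●
k=21  ●●●●
○○●●
●○○●
●●●○
○○○●
○●●●
k=22  ●●●●
○○●●
●○○●
●●●○
●○○●
●○●●
k=23  ●●○○
○○●○
●○○●
●●●○
●○○●
●○●●

1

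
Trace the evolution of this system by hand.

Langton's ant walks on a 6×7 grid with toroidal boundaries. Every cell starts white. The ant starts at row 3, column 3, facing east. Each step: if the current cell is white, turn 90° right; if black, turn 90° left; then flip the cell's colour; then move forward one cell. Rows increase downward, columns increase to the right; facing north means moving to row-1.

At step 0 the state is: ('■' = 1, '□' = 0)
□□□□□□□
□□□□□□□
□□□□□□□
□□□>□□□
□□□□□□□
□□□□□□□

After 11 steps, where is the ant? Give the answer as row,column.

k=0  □□□□□□□
□□□□□□□
□□□□□□□
□□□>□□□
□□□□□□□
□□□□□□□
k=1  □□□□□□□
□□□□□□□
□□□□□□□
□□□■□□□
□□□v□□□
□□□□□□□
k=2  □□□□□□□
□□□□□□□
□□□□□□□
□□□■□□□
□□<■□□□
□□□□□□□
k=3  □□□□□□□
□□□□□□□
□□□□□□□
□□^■□□□
□□■■□□□
□□□□□□□
k=4  □□□□□□□
□□□□□□□
□□□□□□□
□□■>□□□
□□■■□□□
□□□□□□□
k=5  □□□□□□□
□□□□□□□
□□□^□□□
□□■□□□□
□□■■□□□
□□□□□□□
k=6  □□□□□□□
□□□□□□□
□□□■>□□
□□■□□□□
□□■■□□□
□□□□□□□
k=7  □□□□□□□
□□□□□□□
□□□■■□□
□□■□v□□
□□■■□□□
□□□□□□□
k=8  □□□□□□□
□□□□□□□
□□□■■□□
□□■<■□□
□□■■□□□
□□□□□□□
k=9  □□□□□□□
□□□□□□□
□□□^■□□
□□■■■□□
□□■■□□□
□□□□□□□
k=10  □□□□□□□
□□□□□□□
□□<□■□□
□□■■■□□
□□■■□□□
□□□□□□□
k=11  □□□□□□□
□□^□□□□
□□■□■□□
□□■■■□□
□□■■□□□
□□□□□□□

1,2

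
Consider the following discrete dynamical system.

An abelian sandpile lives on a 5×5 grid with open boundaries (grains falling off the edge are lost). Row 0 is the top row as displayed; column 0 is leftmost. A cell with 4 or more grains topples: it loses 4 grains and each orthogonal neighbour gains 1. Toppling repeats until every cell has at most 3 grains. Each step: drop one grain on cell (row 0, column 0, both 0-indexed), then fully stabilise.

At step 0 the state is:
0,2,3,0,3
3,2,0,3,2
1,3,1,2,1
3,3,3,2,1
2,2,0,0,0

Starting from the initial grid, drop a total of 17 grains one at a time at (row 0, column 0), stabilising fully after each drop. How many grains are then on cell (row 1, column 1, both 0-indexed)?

3

k=0  0,2,3,0,3
3,2,0,3,2
1,3,1,2,1
3,3,3,2,1
2,2,0,0,0
k=1  1,2,3,0,3
3,2,0,3,2
1,3,1,2,1
3,3,3,2,1
2,2,0,0,0
k=2  2,2,3,0,3
3,2,0,3,2
1,3,1,2,1
3,3,3,2,1
2,2,0,0,0
k=3  3,2,3,0,3
3,2,0,3,2
1,3,1,2,1
3,3,3,2,1
2,2,0,0,0
k=4  1,3,3,0,3
0,3,0,3,2
2,3,1,2,1
3,3,3,2,1
2,2,0,0,0
k=5  2,3,3,0,3
0,3,0,3,2
2,3,1,2,1
3,3,3,2,1
2,2,0,0,0
k=6  3,3,3,0,3
0,3,0,3,2
2,3,1,2,1
3,3,3,2,1
2,2,0,0,0
k=7  1,2,0,1,3
3,1,2,3,2
0,2,3,2,1
1,2,0,3,1
3,3,1,0,0
k=8  2,2,0,1,3
3,1,2,3,2
0,2,3,2,1
1,2,0,3,1
3,3,1,0,0
k=9  3,2,0,1,3
3,1,2,3,2
0,2,3,2,1
1,2,0,3,1
3,3,1,0,0
k=10  1,3,0,1,3
0,2,2,3,2
1,2,3,2,1
1,2,0,3,1
3,3,1,0,0
k=11  2,3,0,1,3
0,2,2,3,2
1,2,3,2,1
1,2,0,3,1
3,3,1,0,0
k=12  3,3,0,1,3
0,2,2,3,2
1,2,3,2,1
1,2,0,3,1
3,3,1,0,0
k=13  1,0,1,1,3
1,3,2,3,2
1,2,3,2,1
1,2,0,3,1
3,3,1,0,0
k=14  2,0,1,1,3
1,3,2,3,2
1,2,3,2,1
1,2,0,3,1
3,3,1,0,0
k=15  3,0,1,1,3
1,3,2,3,2
1,2,3,2,1
1,2,0,3,1
3,3,1,0,0
k=16  0,1,1,1,3
2,3,2,3,2
1,2,3,2,1
1,2,0,3,1
3,3,1,0,0
k=17  1,1,1,1,3
2,3,2,3,2
1,2,3,2,1
1,2,0,3,1
3,3,1,0,0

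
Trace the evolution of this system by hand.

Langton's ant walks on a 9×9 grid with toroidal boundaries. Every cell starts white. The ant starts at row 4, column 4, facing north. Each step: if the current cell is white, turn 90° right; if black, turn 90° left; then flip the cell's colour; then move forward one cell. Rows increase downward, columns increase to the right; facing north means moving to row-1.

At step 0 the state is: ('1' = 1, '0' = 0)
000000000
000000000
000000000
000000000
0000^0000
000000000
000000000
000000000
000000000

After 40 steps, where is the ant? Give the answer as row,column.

6,4

[0] 000000000
000000000
000000000
000000000
0000^0000
000000000
000000000
000000000
000000000
[1] 000000000
000000000
000000000
000000000
00001>000
000000000
000000000
000000000
000000000
[2] 000000000
000000000
000000000
000000000
000011000
00000v000
000000000
000000000
000000000
[3] 000000000
000000000
000000000
000000000
000011000
0000<1000
000000000
000000000
000000000
[4] 000000000
000000000
000000000
000000000
0000^1000
000011000
000000000
000000000
000000000
[5] 000000000
000000000
000000000
000000000
000<01000
000011000
000000000
000000000
000000000
[6] 000000000
000000000
000000000
000^00000
000101000
000011000
000000000
000000000
000000000
[7] 000000000
000000000
000000000
0001>0000
000101000
000011000
000000000
000000000
000000000
[8] 000000000
000000000
000000000
000110000
0001v1000
000011000
000000000
000000000
000000000
[9] 000000000
000000000
000000000
000110000
000<11000
000011000
000000000
000000000
000000000
[10] 000000000
000000000
000000000
000110000
000011000
000v11000
000000000
000000000
000000000
[11] 000000000
000000000
000000000
000110000
000011000
00<111000
000000000
000000000
000000000
[12] 000000000
000000000
000000000
000110000
00^011000
001111000
000000000
000000000
000000000
[13] 000000000
000000000
000000000
000110000
001>11000
001111000
000000000
000000000
000000000
[14] 000000000
000000000
000000000
000110000
001111000
001v11000
000000000
000000000
000000000
[15] 000000000
000000000
000000000
000110000
001111000
0010>1000
000000000
000000000
000000000
[16] 000000000
000000000
000000000
000110000
0011^1000
001001000
000000000
000000000
000000000
[17] 000000000
000000000
000000000
000110000
001<01000
001001000
000000000
000000000
000000000
[18] 000000000
000000000
000000000
000110000
001001000
001v01000
000000000
000000000
000000000
[19] 000000000
000000000
000000000
000110000
001001000
00<101000
000000000
000000000
000000000
[20] 000000000
000000000
000000000
000110000
001001000
000101000
00v000000
000000000
000000000
[21] 000000000
000000000
000000000
000110000
001001000
000101000
0<1000000
000000000
000000000
[22] 000000000
000000000
000000000
000110000
001001000
0^0101000
011000000
000000000
000000000
[23] 000000000
000000000
000000000
000110000
001001000
01>101000
011000000
000000000
000000000
[24] 000000000
000000000
000000000
000110000
001001000
011101000
01v000000
000000000
000000000
[25] 000000000
000000000
000000000
000110000
001001000
011101000
010>00000
000000000
000000000
[26] 000000000
000000000
000000000
000110000
001001000
011101000
010100000
000v00000
000000000
[27] 000000000
000000000
000000000
000110000
001001000
011101000
010100000
00<100000
000000000
[28] 000000000
000000000
000000000
000110000
001001000
011101000
01^100000
001100000
000000000
[29] 000000000
000000000
000000000
000110000
001001000
011101000
011>00000
001100000
000000000
[30] 000000000
000000000
000000000
000110000
001001000
011^01000
011000000
001100000
000000000
[31] 000000000
000000000
000000000
000110000
001001000
01<001000
011000000
001100000
000000000
[32] 000000000
000000000
000000000
000110000
001001000
010001000
01v000000
001100000
000000000
[33] 000000000
000000000
000000000
000110000
001001000
010001000
010>00000
001100000
000000000
[34] 000000000
000000000
000000000
000110000
001001000
010001000
010100000
001v00000
000000000
[35] 000000000
000000000
000000000
000110000
001001000
010001000
010100000
0010>0000
000000000
[36] 000000000
000000000
000000000
000110000
001001000
010001000
010100000
001010000
0000v0000
[37] 000000000
000000000
000000000
000110000
001001000
010001000
010100000
001010000
000<10000
[38] 000000000
000000000
000000000
000110000
001001000
010001000
010100000
001^10000
000110000
[39] 000000000
000000000
000000000
000110000
001001000
010001000
010100000
0011>0000
000110000
[40] 000000000
000000000
000000000
000110000
001001000
010001000
0101^0000
001100000
000110000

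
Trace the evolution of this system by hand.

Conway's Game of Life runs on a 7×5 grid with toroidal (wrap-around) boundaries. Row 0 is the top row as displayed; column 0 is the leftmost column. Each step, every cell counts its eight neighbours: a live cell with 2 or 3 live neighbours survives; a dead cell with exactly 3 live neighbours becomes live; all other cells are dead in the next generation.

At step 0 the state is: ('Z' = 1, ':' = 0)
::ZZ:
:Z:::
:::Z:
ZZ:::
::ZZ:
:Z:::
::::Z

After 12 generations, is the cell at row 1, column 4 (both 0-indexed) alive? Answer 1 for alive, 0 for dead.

1

[0] ::ZZ:
:Z:::
:::Z:
ZZ:::
::ZZ:
:Z:::
::::Z
[1] ::ZZ:
:::Z:
ZZZ::
:Z:ZZ
Z:Z::
::ZZ:
::ZZ:
[2] ::::Z
:::ZZ
ZZ:::
:::ZZ
Z::::
::::Z
:Z::Z
[3] ::::Z
:::ZZ
Z:Z::
:Z::Z
Z::Z:
::::Z
:::ZZ
[4] Z::::
Z::ZZ
ZZZ::
:ZZZZ
Z::Z:
Z::::
Z::ZZ
[5] :Z:::
::ZZ:
:::::
:::::
Z::Z:
ZZ:Z:
ZZ:::
[6] ZZ:::
::Z::
:::::
:::::
ZZZ::
:::::
::::Z
[7] ZZ:::
:Z:::
:::::
:Z:::
:Z:::
ZZ:::
Z::::
[8] ZZ:::
ZZ:::
:::::
:::::
:ZZ::
ZZ:::
::::Z
[9] :Z::Z
ZZ:::
:::::
:::::
ZZZ::
ZZZ::
::::Z
[10] :Z::Z
ZZ:::
:::::
:Z:::
Z:Z::
::ZZZ
::ZZZ
[11] :Z::Z
ZZ:::
ZZ:::
:Z:::
Z:Z:Z
Z::::
:Z:::
[12] :ZZ::
::Z:Z
::Z::
::Z:Z
Z:::Z
Z:::Z
:Z:::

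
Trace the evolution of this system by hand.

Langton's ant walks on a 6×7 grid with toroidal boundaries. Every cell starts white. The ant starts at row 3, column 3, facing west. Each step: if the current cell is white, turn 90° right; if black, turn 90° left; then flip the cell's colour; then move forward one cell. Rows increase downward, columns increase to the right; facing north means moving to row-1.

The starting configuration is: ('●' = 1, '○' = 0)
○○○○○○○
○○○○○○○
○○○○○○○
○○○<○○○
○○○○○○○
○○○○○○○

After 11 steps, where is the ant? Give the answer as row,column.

0) ○○○○○○○
○○○○○○○
○○○○○○○
○○○<○○○
○○○○○○○
○○○○○○○
1) ○○○○○○○
○○○○○○○
○○○^○○○
○○○●○○○
○○○○○○○
○○○○○○○
2) ○○○○○○○
○○○○○○○
○○○●>○○
○○○●○○○
○○○○○○○
○○○○○○○
3) ○○○○○○○
○○○○○○○
○○○●●○○
○○○●v○○
○○○○○○○
○○○○○○○
4) ○○○○○○○
○○○○○○○
○○○●●○○
○○○<●○○
○○○○○○○
○○○○○○○
5) ○○○○○○○
○○○○○○○
○○○●●○○
○○○○●○○
○○○v○○○
○○○○○○○
6) ○○○○○○○
○○○○○○○
○○○●●○○
○○○○●○○
○○<●○○○
○○○○○○○
7) ○○○○○○○
○○○○○○○
○○○●●○○
○○^○●○○
○○●●○○○
○○○○○○○
8) ○○○○○○○
○○○○○○○
○○○●●○○
○○●>●○○
○○●●○○○
○○○○○○○
9) ○○○○○○○
○○○○○○○
○○○●●○○
○○●●●○○
○○●v○○○
○○○○○○○
10) ○○○○○○○
○○○○○○○
○○○●●○○
○○●●●○○
○○●○>○○
○○○○○○○
11) ○○○○○○○
○○○○○○○
○○○●●○○
○○●●●○○
○○●○●○○
○○○○v○○

5,4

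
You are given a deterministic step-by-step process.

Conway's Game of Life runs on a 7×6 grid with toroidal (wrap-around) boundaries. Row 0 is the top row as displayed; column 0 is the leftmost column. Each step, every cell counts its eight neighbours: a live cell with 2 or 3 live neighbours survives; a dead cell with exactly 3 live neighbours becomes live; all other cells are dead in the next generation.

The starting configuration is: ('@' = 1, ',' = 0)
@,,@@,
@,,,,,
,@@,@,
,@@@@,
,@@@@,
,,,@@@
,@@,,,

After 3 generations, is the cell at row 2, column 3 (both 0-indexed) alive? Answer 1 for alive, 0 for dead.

1

0) @,,@@,
@,,,,,
,@@,@,
,@@@@,
,@@@@,
,,,@@@
,@@,,,
1) @,@@,@
@,@,@,
@,,,@@
@,,,,@
@@,,,,
@,,,,@
@@@,,,
2) ,,,,@,
,,@,,,
,,,@@,
,,,,@,
,@,,,,
,,@,,@
,,@@@,
3) ,,@,@,
,,,,@,
,,,@@,
,,,@@,
,,,,,,
,@@,@,
,,@,@@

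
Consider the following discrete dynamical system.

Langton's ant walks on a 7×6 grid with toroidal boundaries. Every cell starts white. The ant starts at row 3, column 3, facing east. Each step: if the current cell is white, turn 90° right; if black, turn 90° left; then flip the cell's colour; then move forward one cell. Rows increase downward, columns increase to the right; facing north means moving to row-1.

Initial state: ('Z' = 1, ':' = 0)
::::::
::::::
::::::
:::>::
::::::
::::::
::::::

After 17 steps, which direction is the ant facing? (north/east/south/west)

step 0: ::::::
::::::
::::::
:::>::
::::::
::::::
::::::
step 1: ::::::
::::::
::::::
:::Z::
:::v::
::::::
::::::
step 2: ::::::
::::::
::::::
:::Z::
::<Z::
::::::
::::::
step 3: ::::::
::::::
::::::
::^Z::
::ZZ::
::::::
::::::
step 4: ::::::
::::::
::::::
::Z>::
::ZZ::
::::::
::::::
step 5: ::::::
::::::
:::^::
::Z:::
::ZZ::
::::::
::::::
step 6: ::::::
::::::
:::Z>:
::Z:::
::ZZ::
::::::
::::::
step 7: ::::::
::::::
:::ZZ:
::Z:v:
::ZZ::
::::::
::::::
step 8: ::::::
::::::
:::ZZ:
::Z<Z:
::ZZ::
::::::
::::::
step 9: ::::::
::::::
:::^Z:
::ZZZ:
::ZZ::
::::::
::::::
step 10: ::::::
::::::
::<:Z:
::ZZZ:
::ZZ::
::::::
::::::
step 11: ::::::
::^:::
::Z:Z:
::ZZZ:
::ZZ::
::::::
::::::
step 12: ::::::
::Z>::
::Z:Z:
::ZZZ:
::ZZ::
::::::
::::::
step 13: ::::::
::ZZ::
::ZvZ:
::ZZZ:
::ZZ::
::::::
::::::
step 14: ::::::
::ZZ::
::<ZZ:
::ZZZ:
::ZZ::
::::::
::::::
step 15: ::::::
::ZZ::
:::ZZ:
::vZZ:
::ZZ::
::::::
::::::
step 16: ::::::
::ZZ::
:::ZZ:
:::>Z:
::ZZ::
::::::
::::::
step 17: ::::::
::ZZ::
:::^Z:
::::Z:
::ZZ::
::::::
::::::

north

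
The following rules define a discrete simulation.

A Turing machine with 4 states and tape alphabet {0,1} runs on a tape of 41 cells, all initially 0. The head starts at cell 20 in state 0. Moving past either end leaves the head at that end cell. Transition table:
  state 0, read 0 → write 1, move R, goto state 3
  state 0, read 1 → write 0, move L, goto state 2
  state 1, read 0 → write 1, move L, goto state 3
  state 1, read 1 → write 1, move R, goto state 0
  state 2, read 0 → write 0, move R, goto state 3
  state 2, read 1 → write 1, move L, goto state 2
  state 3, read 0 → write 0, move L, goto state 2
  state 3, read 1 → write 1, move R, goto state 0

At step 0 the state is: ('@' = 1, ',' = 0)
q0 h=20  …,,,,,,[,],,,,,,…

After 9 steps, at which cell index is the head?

gen 0: q0 h=20  …,,,,,,[,],,,,,,…
gen 1: q3 h=21  …,,,,,@[,],,,,,,…
gen 2: q2 h=20  …,,,,,,[@],,,,,,…
gen 3: q2 h=19  …,,,,,,[,]@,,,,,…
gen 4: q3 h=20  …,,,,,,[@],,,,,,…
gen 5: q0 h=21  …,,,,,@[,],,,,,,…
gen 6: q3 h=22  …,,,,@@[,],,,,,,…
gen 7: q2 h=21  …,,,,,@[@],,,,,,…
gen 8: q2 h=20  …,,,,,,[@]@,,,,,…
gen 9: q2 h=19  …,,,,,,[,]@@,,,,…

19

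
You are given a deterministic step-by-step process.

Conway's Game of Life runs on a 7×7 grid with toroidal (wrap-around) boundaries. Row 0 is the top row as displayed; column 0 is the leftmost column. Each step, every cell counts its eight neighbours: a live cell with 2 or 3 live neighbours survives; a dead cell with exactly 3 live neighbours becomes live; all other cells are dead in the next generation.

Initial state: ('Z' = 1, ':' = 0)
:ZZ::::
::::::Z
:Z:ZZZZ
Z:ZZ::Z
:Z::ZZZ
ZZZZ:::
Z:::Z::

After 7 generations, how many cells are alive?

20

[0] :ZZ::::
::::::Z
:Z:ZZZZ
Z:ZZ::Z
:Z::ZZZ
ZZZZ:::
Z:::Z::
[1] ZZ:::::
:Z:ZZ:Z
:Z:ZZ::
:::::::
::::ZZ:
::ZZ:::
Z::::::
[2] :ZZ:::Z
:Z:ZZZ:
Z::ZZZ:
:::Z:Z:
:::ZZ::
:::ZZ::
Z:Z::::
[3] ::::ZZZ
:Z:::::
:::::::
::Z::ZZ
::Z::Z:
::Z:Z::
Z:Z::::
[4] ZZ:::ZZ
:::::Z:
:::::::
:::::ZZ
:ZZ:ZZZ
::Z::::
:Z::Z:Z
[5] :Z::Z::
Z::::Z:
:::::ZZ
Z:::Z:Z
ZZZZZ:Z
::Z:Z:Z
:ZZ:::Z
[6] :ZZ::ZZ
Z:::ZZ:
::::Z::
::Z:Z::
::Z:Z::
::::Z:Z
:ZZ::::
[7] ::ZZZZZ
ZZ:ZZ::
::::Z::
::::ZZ:
::::Z::
:ZZ::Z:
:ZZZ::Z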